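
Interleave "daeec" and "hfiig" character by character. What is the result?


Interleaving "daeec" and "hfiig":
  Position 0: 'd' from first, 'h' from second => "dh"
  Position 1: 'a' from first, 'f' from second => "af"
  Position 2: 'e' from first, 'i' from second => "ei"
  Position 3: 'e' from first, 'i' from second => "ei"
  Position 4: 'c' from first, 'g' from second => "cg"
Result: dhafeieicg

dhafeieicg


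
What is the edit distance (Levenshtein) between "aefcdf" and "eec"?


Computing edit distance: "aefcdf" -> "eec"
DP table:
           e    e    c
      0    1    2    3
  a   1    1    2    3
  e   2    1    1    2
  f   3    2    2    2
  c   4    3    3    2
  d   5    4    4    3
  f   6    5    5    4
Edit distance = dp[6][3] = 4

4


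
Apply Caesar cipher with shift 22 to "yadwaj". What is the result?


Caesar cipher: shift "yadwaj" by 22
  'y' (pos 24) + 22 = pos 20 = 'u'
  'a' (pos 0) + 22 = pos 22 = 'w'
  'd' (pos 3) + 22 = pos 25 = 'z'
  'w' (pos 22) + 22 = pos 18 = 's'
  'a' (pos 0) + 22 = pos 22 = 'w'
  'j' (pos 9) + 22 = pos 5 = 'f'
Result: uwzswf

uwzswf


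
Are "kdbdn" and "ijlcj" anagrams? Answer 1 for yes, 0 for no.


Strings: "kdbdn", "ijlcj"
Sorted first:  bddkn
Sorted second: cijjl
Differ at position 0: 'b' vs 'c' => not anagrams

0


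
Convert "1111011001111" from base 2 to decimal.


Input: "1111011001111" in base 2
Positional expansion:
  Digit '1' (value 1) x 2^12 = 4096
  Digit '1' (value 1) x 2^11 = 2048
  Digit '1' (value 1) x 2^10 = 1024
  Digit '1' (value 1) x 2^9 = 512
  Digit '0' (value 0) x 2^8 = 0
  Digit '1' (value 1) x 2^7 = 128
  Digit '1' (value 1) x 2^6 = 64
  Digit '0' (value 0) x 2^5 = 0
  Digit '0' (value 0) x 2^4 = 0
  Digit '1' (value 1) x 2^3 = 8
  Digit '1' (value 1) x 2^2 = 4
  Digit '1' (value 1) x 2^1 = 2
  Digit '1' (value 1) x 2^0 = 1
Sum = 7887

7887


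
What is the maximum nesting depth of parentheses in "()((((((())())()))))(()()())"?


Input: "()((((((())())()))))(()()())"
Tracking depth:
  Position 0 '(': depth becomes 1
  Position 1 ')': depth becomes 0
  Position 2 '(': depth becomes 1
  Position 3 '(': depth becomes 2
  Position 4 '(': depth becomes 3
  Position 5 '(': depth becomes 4
  Position 6 '(': depth becomes 5
  Position 7 '(': depth becomes 6
  Position 8 '(': depth becomes 7
  Position 9 ')': depth becomes 6
  Position 10 ')': depth becomes 5
  Position 11 '(': depth becomes 6
  Position 12 ')': depth becomes 5
  Position 13 ')': depth becomes 4
  Position 14 '(': depth becomes 5
  Position 15 ')': depth becomes 4
  Position 16 ')': depth becomes 3
  Position 17 ')': depth becomes 2
  Position 18 ')': depth becomes 1
  Position 19 ')': depth becomes 0
  Position 20 '(': depth becomes 1
  Position 21 '(': depth becomes 2
  Position 22 ')': depth becomes 1
  Position 23 '(': depth becomes 2
  Position 24 ')': depth becomes 1
  Position 25 '(': depth becomes 2
  Position 26 ')': depth becomes 1
  Position 27 ')': depth becomes 0
Maximum depth reached: 7

7


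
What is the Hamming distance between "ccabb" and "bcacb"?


Comparing "ccabb" and "bcacb" position by position:
  Position 0: 'c' vs 'b' => differ
  Position 1: 'c' vs 'c' => same
  Position 2: 'a' vs 'a' => same
  Position 3: 'b' vs 'c' => differ
  Position 4: 'b' vs 'b' => same
Total differences (Hamming distance): 2

2


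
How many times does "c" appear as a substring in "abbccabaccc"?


Searching for "c" in "abbccabaccc"
Scanning each position:
  Position 0: "a" => no
  Position 1: "b" => no
  Position 2: "b" => no
  Position 3: "c" => MATCH
  Position 4: "c" => MATCH
  Position 5: "a" => no
  Position 6: "b" => no
  Position 7: "a" => no
  Position 8: "c" => MATCH
  Position 9: "c" => MATCH
  Position 10: "c" => MATCH
Total occurrences: 5

5


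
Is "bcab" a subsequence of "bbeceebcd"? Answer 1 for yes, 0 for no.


Check if "bcab" is a subsequence of "bbeceebcd"
Greedy scan:
  Position 0 ('b'): matches sub[0] = 'b'
  Position 1 ('b'): no match needed
  Position 2 ('e'): no match needed
  Position 3 ('c'): matches sub[1] = 'c'
  Position 4 ('e'): no match needed
  Position 5 ('e'): no match needed
  Position 6 ('b'): no match needed
  Position 7 ('c'): no match needed
  Position 8 ('d'): no match needed
Only matched 2/4 characters => not a subsequence

0


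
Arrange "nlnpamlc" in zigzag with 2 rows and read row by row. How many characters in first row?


Zigzag "nlnpamlc" into 2 rows:
Placing characters:
  'n' => row 0
  'l' => row 1
  'n' => row 0
  'p' => row 1
  'a' => row 0
  'm' => row 1
  'l' => row 0
  'c' => row 1
Rows:
  Row 0: "nnal"
  Row 1: "lpmc"
First row length: 4

4


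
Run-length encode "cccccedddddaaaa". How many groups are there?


Input: cccccedddddaaaa
Scanning for consecutive runs:
  Group 1: 'c' x 5 (positions 0-4)
  Group 2: 'e' x 1 (positions 5-5)
  Group 3: 'd' x 5 (positions 6-10)
  Group 4: 'a' x 4 (positions 11-14)
Total groups: 4

4


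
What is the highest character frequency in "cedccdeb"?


Input: cedccdeb
Character counts:
  'b': 1
  'c': 3
  'd': 2
  'e': 2
Maximum frequency: 3

3


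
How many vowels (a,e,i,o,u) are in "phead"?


Input: phead
Checking each character:
  'p' at position 0: consonant
  'h' at position 1: consonant
  'e' at position 2: vowel (running total: 1)
  'a' at position 3: vowel (running total: 2)
  'd' at position 4: consonant
Total vowels: 2

2


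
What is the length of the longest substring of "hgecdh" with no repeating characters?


Input: "hgecdh"
Sliding window (track last position of each char):
  Position 0 ('h'): window [0,0] length 1 -- new best
  Position 1 ('g'): window [0,1] length 2 -- new best
  Position 2 ('e'): window [0,2] length 3 -- new best
  Position 3 ('c'): window [0,3] length 4 -- new best
  Position 4 ('d'): window [0,4] length 5 -- new best
  Position 5 ('h'): repeat (last at 0), move window start to 1
  Position 5 ('h'): window [1,5] length 5
Longest substring with no repeats: "hgecd" with length 5

5


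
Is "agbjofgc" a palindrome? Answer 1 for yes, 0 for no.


Input: agbjofgc
Reversed: cgfojbga
  Compare pos 0 ('a') with pos 7 ('c'): MISMATCH
  Compare pos 1 ('g') with pos 6 ('g'): match
  Compare pos 2 ('b') with pos 5 ('f'): MISMATCH
  Compare pos 3 ('j') with pos 4 ('o'): MISMATCH
Result: not a palindrome

0


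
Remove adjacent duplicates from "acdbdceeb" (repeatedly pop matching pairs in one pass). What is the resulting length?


Input: acdbdceeb
Stack-based adjacent duplicate removal:
  Read 'a': push. Stack: a
  Read 'c': push. Stack: ac
  Read 'd': push. Stack: acd
  Read 'b': push. Stack: acdb
  Read 'd': push. Stack: acdbd
  Read 'c': push. Stack: acdbdc
  Read 'e': push. Stack: acdbdce
  Read 'e': matches stack top 'e' => pop. Stack: acdbdc
  Read 'b': push. Stack: acdbdcb
Final stack: "acdbdcb" (length 7)

7


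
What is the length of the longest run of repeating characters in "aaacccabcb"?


Input: "aaacccabcb"
Scanning for longest run:
  Position 1 ('a'): continues run of 'a', length=2
  Position 2 ('a'): continues run of 'a', length=3
  Position 3 ('c'): new char, reset run to 1
  Position 4 ('c'): continues run of 'c', length=2
  Position 5 ('c'): continues run of 'c', length=3
  Position 6 ('a'): new char, reset run to 1
  Position 7 ('b'): new char, reset run to 1
  Position 8 ('c'): new char, reset run to 1
  Position 9 ('b'): new char, reset run to 1
Longest run: 'a' with length 3

3


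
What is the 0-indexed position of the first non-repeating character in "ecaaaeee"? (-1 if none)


Input: ecaaaeee
Character frequencies:
  'a': 3
  'c': 1
  'e': 4
Scanning left to right for freq == 1:
  Position 0 ('e'): freq=4, skip
  Position 1 ('c'): unique! => answer = 1

1


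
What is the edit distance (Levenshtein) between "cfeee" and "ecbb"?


Computing edit distance: "cfeee" -> "ecbb"
DP table:
           e    c    b    b
      0    1    2    3    4
  c   1    1    1    2    3
  f   2    2    2    2    3
  e   3    2    3    3    3
  e   4    3    3    4    4
  e   5    4    4    4    5
Edit distance = dp[5][4] = 5

5


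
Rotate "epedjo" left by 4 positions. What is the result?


Input: "epedjo", rotate left by 4
First 4 characters: "eped"
Remaining characters: "jo"
Concatenate remaining + first: "jo" + "eped" = "joeped"

joeped


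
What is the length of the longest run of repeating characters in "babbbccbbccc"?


Input: "babbbccbbccc"
Scanning for longest run:
  Position 1 ('a'): new char, reset run to 1
  Position 2 ('b'): new char, reset run to 1
  Position 3 ('b'): continues run of 'b', length=2
  Position 4 ('b'): continues run of 'b', length=3
  Position 5 ('c'): new char, reset run to 1
  Position 6 ('c'): continues run of 'c', length=2
  Position 7 ('b'): new char, reset run to 1
  Position 8 ('b'): continues run of 'b', length=2
  Position 9 ('c'): new char, reset run to 1
  Position 10 ('c'): continues run of 'c', length=2
  Position 11 ('c'): continues run of 'c', length=3
Longest run: 'b' with length 3

3


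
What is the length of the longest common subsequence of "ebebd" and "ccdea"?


LCS of "ebebd" and "ccdea"
DP table:
           c    c    d    e    a
      0    0    0    0    0    0
  e   0    0    0    0    1    1
  b   0    0    0    0    1    1
  e   0    0    0    0    1    1
  b   0    0    0    0    1    1
  d   0    0    0    1    1    1
LCS length = dp[5][5] = 1

1


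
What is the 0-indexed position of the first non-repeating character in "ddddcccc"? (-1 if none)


Input: ddddcccc
Character frequencies:
  'c': 4
  'd': 4
Scanning left to right for freq == 1:
  Position 0 ('d'): freq=4, skip
  Position 1 ('d'): freq=4, skip
  Position 2 ('d'): freq=4, skip
  Position 3 ('d'): freq=4, skip
  Position 4 ('c'): freq=4, skip
  Position 5 ('c'): freq=4, skip
  Position 6 ('c'): freq=4, skip
  Position 7 ('c'): freq=4, skip
  No unique character found => answer = -1

-1


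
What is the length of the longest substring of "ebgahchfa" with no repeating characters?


Input: "ebgahchfa"
Sliding window (track last position of each char):
  Position 0 ('e'): window [0,0] length 1 -- new best
  Position 1 ('b'): window [0,1] length 2 -- new best
  Position 2 ('g'): window [0,2] length 3 -- new best
  Position 3 ('a'): window [0,3] length 4 -- new best
  Position 4 ('h'): window [0,4] length 5 -- new best
  Position 5 ('c'): window [0,5] length 6 -- new best
  Position 6 ('h'): repeat (last at 4), move window start to 5
  Position 6 ('h'): window [5,6] length 2
  Position 7 ('f'): window [5,7] length 3
  Position 8 ('a'): window [5,8] length 4
Longest substring with no repeats: "ebgahc" with length 6

6


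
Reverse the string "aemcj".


Input: aemcj
Reading characters right to left:
  Position 4: 'j'
  Position 3: 'c'
  Position 2: 'm'
  Position 1: 'e'
  Position 0: 'a'
Reversed: jcmea

jcmea


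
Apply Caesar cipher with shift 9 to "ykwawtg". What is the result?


Caesar cipher: shift "ykwawtg" by 9
  'y' (pos 24) + 9 = pos 7 = 'h'
  'k' (pos 10) + 9 = pos 19 = 't'
  'w' (pos 22) + 9 = pos 5 = 'f'
  'a' (pos 0) + 9 = pos 9 = 'j'
  'w' (pos 22) + 9 = pos 5 = 'f'
  't' (pos 19) + 9 = pos 2 = 'c'
  'g' (pos 6) + 9 = pos 15 = 'p'
Result: htfjfcp

htfjfcp


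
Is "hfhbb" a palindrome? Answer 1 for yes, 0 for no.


Input: hfhbb
Reversed: bbhfh
  Compare pos 0 ('h') with pos 4 ('b'): MISMATCH
  Compare pos 1 ('f') with pos 3 ('b'): MISMATCH
Result: not a palindrome

0


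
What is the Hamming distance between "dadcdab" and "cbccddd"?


Comparing "dadcdab" and "cbccddd" position by position:
  Position 0: 'd' vs 'c' => differ
  Position 1: 'a' vs 'b' => differ
  Position 2: 'd' vs 'c' => differ
  Position 3: 'c' vs 'c' => same
  Position 4: 'd' vs 'd' => same
  Position 5: 'a' vs 'd' => differ
  Position 6: 'b' vs 'd' => differ
Total differences (Hamming distance): 5

5


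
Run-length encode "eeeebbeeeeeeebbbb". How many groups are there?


Input: eeeebbeeeeeeebbbb
Scanning for consecutive runs:
  Group 1: 'e' x 4 (positions 0-3)
  Group 2: 'b' x 2 (positions 4-5)
  Group 3: 'e' x 7 (positions 6-12)
  Group 4: 'b' x 4 (positions 13-16)
Total groups: 4

4


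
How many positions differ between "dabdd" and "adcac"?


Comparing "dabdd" and "adcac" position by position:
  Position 0: 'd' vs 'a' => DIFFER
  Position 1: 'a' vs 'd' => DIFFER
  Position 2: 'b' vs 'c' => DIFFER
  Position 3: 'd' vs 'a' => DIFFER
  Position 4: 'd' vs 'c' => DIFFER
Positions that differ: 5

5


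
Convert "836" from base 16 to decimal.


Input: "836" in base 16
Positional expansion:
  Digit '8' (value 8) x 16^2 = 2048
  Digit '3' (value 3) x 16^1 = 48
  Digit '6' (value 6) x 16^0 = 6
Sum = 2102

2102


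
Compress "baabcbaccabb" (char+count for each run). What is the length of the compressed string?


Input: baabcbaccabb
Runs:
  'b' x 1 => "b1"
  'a' x 2 => "a2"
  'b' x 1 => "b1"
  'c' x 1 => "c1"
  'b' x 1 => "b1"
  'a' x 1 => "a1"
  'c' x 2 => "c2"
  'a' x 1 => "a1"
  'b' x 2 => "b2"
Compressed: "b1a2b1c1b1a1c2a1b2"
Compressed length: 18

18


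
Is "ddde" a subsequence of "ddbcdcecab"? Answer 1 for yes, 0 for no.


Check if "ddde" is a subsequence of "ddbcdcecab"
Greedy scan:
  Position 0 ('d'): matches sub[0] = 'd'
  Position 1 ('d'): matches sub[1] = 'd'
  Position 2 ('b'): no match needed
  Position 3 ('c'): no match needed
  Position 4 ('d'): matches sub[2] = 'd'
  Position 5 ('c'): no match needed
  Position 6 ('e'): matches sub[3] = 'e'
  Position 7 ('c'): no match needed
  Position 8 ('a'): no match needed
  Position 9 ('b'): no match needed
All 4 characters matched => is a subsequence

1


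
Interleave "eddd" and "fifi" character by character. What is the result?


Interleaving "eddd" and "fifi":
  Position 0: 'e' from first, 'f' from second => "ef"
  Position 1: 'd' from first, 'i' from second => "di"
  Position 2: 'd' from first, 'f' from second => "df"
  Position 3: 'd' from first, 'i' from second => "di"
Result: efdidfdi

efdidfdi


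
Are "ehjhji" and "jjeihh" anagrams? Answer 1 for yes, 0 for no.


Strings: "ehjhji", "jjeihh"
Sorted first:  ehhijj
Sorted second: ehhijj
Sorted forms match => anagrams

1


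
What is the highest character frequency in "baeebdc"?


Input: baeebdc
Character counts:
  'a': 1
  'b': 2
  'c': 1
  'd': 1
  'e': 2
Maximum frequency: 2

2


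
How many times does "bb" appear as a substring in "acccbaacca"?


Searching for "bb" in "acccbaacca"
Scanning each position:
  Position 0: "ac" => no
  Position 1: "cc" => no
  Position 2: "cc" => no
  Position 3: "cb" => no
  Position 4: "ba" => no
  Position 5: "aa" => no
  Position 6: "ac" => no
  Position 7: "cc" => no
  Position 8: "ca" => no
Total occurrences: 0

0


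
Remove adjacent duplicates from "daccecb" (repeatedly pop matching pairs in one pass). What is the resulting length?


Input: daccecb
Stack-based adjacent duplicate removal:
  Read 'd': push. Stack: d
  Read 'a': push. Stack: da
  Read 'c': push. Stack: dac
  Read 'c': matches stack top 'c' => pop. Stack: da
  Read 'e': push. Stack: dae
  Read 'c': push. Stack: daec
  Read 'b': push. Stack: daecb
Final stack: "daecb" (length 5)

5


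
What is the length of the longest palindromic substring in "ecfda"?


Input: "ecfda"
Checking substrings for palindromes:
  No multi-char palindromic substrings found
Longest palindromic substring: "e" with length 1

1


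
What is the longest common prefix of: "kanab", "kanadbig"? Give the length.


Words: kanab, kanadbig
  Position 0: all 'k' => match
  Position 1: all 'a' => match
  Position 2: all 'n' => match
  Position 3: all 'a' => match
  Position 4: ('b', 'd') => mismatch, stop
LCP = "kana" (length 4)

4


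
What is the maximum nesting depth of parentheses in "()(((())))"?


Input: "()(((())))"
Tracking depth:
  Position 0 '(': depth becomes 1
  Position 1 ')': depth becomes 0
  Position 2 '(': depth becomes 1
  Position 3 '(': depth becomes 2
  Position 4 '(': depth becomes 3
  Position 5 '(': depth becomes 4
  Position 6 ')': depth becomes 3
  Position 7 ')': depth becomes 2
  Position 8 ')': depth becomes 1
  Position 9 ')': depth becomes 0
Maximum depth reached: 4

4


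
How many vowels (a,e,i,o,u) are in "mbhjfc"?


Input: mbhjfc
Checking each character:
  'm' at position 0: consonant
  'b' at position 1: consonant
  'h' at position 2: consonant
  'j' at position 3: consonant
  'f' at position 4: consonant
  'c' at position 5: consonant
Total vowels: 0

0


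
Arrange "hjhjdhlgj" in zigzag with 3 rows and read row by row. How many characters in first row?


Zigzag "hjhjdhlgj" into 3 rows:
Placing characters:
  'h' => row 0
  'j' => row 1
  'h' => row 2
  'j' => row 1
  'd' => row 0
  'h' => row 1
  'l' => row 2
  'g' => row 1
  'j' => row 0
Rows:
  Row 0: "hdj"
  Row 1: "jjhg"
  Row 2: "hl"
First row length: 3

3


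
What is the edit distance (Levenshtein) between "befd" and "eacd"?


Computing edit distance: "befd" -> "eacd"
DP table:
           e    a    c    d
      0    1    2    3    4
  b   1    1    2    3    4
  e   2    1    2    3    4
  f   3    2    2    3    4
  d   4    3    3    3    3
Edit distance = dp[4][4] = 3

3


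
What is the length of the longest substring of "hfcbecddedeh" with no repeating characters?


Input: "hfcbecddedeh"
Sliding window (track last position of each char):
  Position 0 ('h'): window [0,0] length 1 -- new best
  Position 1 ('f'): window [0,1] length 2 -- new best
  Position 2 ('c'): window [0,2] length 3 -- new best
  Position 3 ('b'): window [0,3] length 4 -- new best
  Position 4 ('e'): window [0,4] length 5 -- new best
  Position 5 ('c'): repeat (last at 2), move window start to 3
  Position 5 ('c'): window [3,5] length 3
  Position 6 ('d'): window [3,6] length 4
  Position 7 ('d'): repeat (last at 6), move window start to 7
  Position 7 ('d'): window [7,7] length 1
  Position 8 ('e'): window [7,8] length 2
  Position 9 ('d'): repeat (last at 7), move window start to 8
  Position 9 ('d'): window [8,9] length 2
  Position 10 ('e'): repeat (last at 8), move window start to 9
  Position 10 ('e'): window [9,10] length 2
  Position 11 ('h'): window [9,11] length 3
Longest substring with no repeats: "hfcbe" with length 5

5


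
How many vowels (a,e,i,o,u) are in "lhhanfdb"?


Input: lhhanfdb
Checking each character:
  'l' at position 0: consonant
  'h' at position 1: consonant
  'h' at position 2: consonant
  'a' at position 3: vowel (running total: 1)
  'n' at position 4: consonant
  'f' at position 5: consonant
  'd' at position 6: consonant
  'b' at position 7: consonant
Total vowels: 1

1


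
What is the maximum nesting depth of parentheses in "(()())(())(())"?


Input: "(()())(())(())"
Tracking depth:
  Position 0 '(': depth becomes 1
  Position 1 '(': depth becomes 2
  Position 2 ')': depth becomes 1
  Position 3 '(': depth becomes 2
  Position 4 ')': depth becomes 1
  Position 5 ')': depth becomes 0
  Position 6 '(': depth becomes 1
  Position 7 '(': depth becomes 2
  Position 8 ')': depth becomes 1
  Position 9 ')': depth becomes 0
  Position 10 '(': depth becomes 1
  Position 11 '(': depth becomes 2
  Position 12 ')': depth becomes 1
  Position 13 ')': depth becomes 0
Maximum depth reached: 2

2


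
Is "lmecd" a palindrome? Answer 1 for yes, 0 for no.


Input: lmecd
Reversed: dceml
  Compare pos 0 ('l') with pos 4 ('d'): MISMATCH
  Compare pos 1 ('m') with pos 3 ('c'): MISMATCH
Result: not a palindrome

0


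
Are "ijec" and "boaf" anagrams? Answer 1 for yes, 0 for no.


Strings: "ijec", "boaf"
Sorted first:  ceij
Sorted second: abfo
Differ at position 0: 'c' vs 'a' => not anagrams

0


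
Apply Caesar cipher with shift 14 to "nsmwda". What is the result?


Caesar cipher: shift "nsmwda" by 14
  'n' (pos 13) + 14 = pos 1 = 'b'
  's' (pos 18) + 14 = pos 6 = 'g'
  'm' (pos 12) + 14 = pos 0 = 'a'
  'w' (pos 22) + 14 = pos 10 = 'k'
  'd' (pos 3) + 14 = pos 17 = 'r'
  'a' (pos 0) + 14 = pos 14 = 'o'
Result: bgakro

bgakro


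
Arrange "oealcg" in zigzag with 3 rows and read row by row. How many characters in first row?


Zigzag "oealcg" into 3 rows:
Placing characters:
  'o' => row 0
  'e' => row 1
  'a' => row 2
  'l' => row 1
  'c' => row 0
  'g' => row 1
Rows:
  Row 0: "oc"
  Row 1: "elg"
  Row 2: "a"
First row length: 2

2


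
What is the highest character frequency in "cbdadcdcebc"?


Input: cbdadcdcebc
Character counts:
  'a': 1
  'b': 2
  'c': 4
  'd': 3
  'e': 1
Maximum frequency: 4

4


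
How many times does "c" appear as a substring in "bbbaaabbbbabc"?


Searching for "c" in "bbbaaabbbbabc"
Scanning each position:
  Position 0: "b" => no
  Position 1: "b" => no
  Position 2: "b" => no
  Position 3: "a" => no
  Position 4: "a" => no
  Position 5: "a" => no
  Position 6: "b" => no
  Position 7: "b" => no
  Position 8: "b" => no
  Position 9: "b" => no
  Position 10: "a" => no
  Position 11: "b" => no
  Position 12: "c" => MATCH
Total occurrences: 1

1


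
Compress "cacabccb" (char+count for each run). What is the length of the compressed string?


Input: cacabccb
Runs:
  'c' x 1 => "c1"
  'a' x 1 => "a1"
  'c' x 1 => "c1"
  'a' x 1 => "a1"
  'b' x 1 => "b1"
  'c' x 2 => "c2"
  'b' x 1 => "b1"
Compressed: "c1a1c1a1b1c2b1"
Compressed length: 14

14


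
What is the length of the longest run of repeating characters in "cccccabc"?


Input: "cccccabc"
Scanning for longest run:
  Position 1 ('c'): continues run of 'c', length=2
  Position 2 ('c'): continues run of 'c', length=3
  Position 3 ('c'): continues run of 'c', length=4
  Position 4 ('c'): continues run of 'c', length=5
  Position 5 ('a'): new char, reset run to 1
  Position 6 ('b'): new char, reset run to 1
  Position 7 ('c'): new char, reset run to 1
Longest run: 'c' with length 5

5


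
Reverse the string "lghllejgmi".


Input: lghllejgmi
Reading characters right to left:
  Position 9: 'i'
  Position 8: 'm'
  Position 7: 'g'
  Position 6: 'j'
  Position 5: 'e'
  Position 4: 'l'
  Position 3: 'l'
  Position 2: 'h'
  Position 1: 'g'
  Position 0: 'l'
Reversed: imgjellhgl

imgjellhgl


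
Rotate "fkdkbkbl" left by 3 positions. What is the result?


Input: "fkdkbkbl", rotate left by 3
First 3 characters: "fkd"
Remaining characters: "kbkbl"
Concatenate remaining + first: "kbkbl" + "fkd" = "kbkblfkd"

kbkblfkd


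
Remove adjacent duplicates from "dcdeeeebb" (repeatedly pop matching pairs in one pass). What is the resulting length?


Input: dcdeeeebb
Stack-based adjacent duplicate removal:
  Read 'd': push. Stack: d
  Read 'c': push. Stack: dc
  Read 'd': push. Stack: dcd
  Read 'e': push. Stack: dcde
  Read 'e': matches stack top 'e' => pop. Stack: dcd
  Read 'e': push. Stack: dcde
  Read 'e': matches stack top 'e' => pop. Stack: dcd
  Read 'b': push. Stack: dcdb
  Read 'b': matches stack top 'b' => pop. Stack: dcd
Final stack: "dcd" (length 3)

3


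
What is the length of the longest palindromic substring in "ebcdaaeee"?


Input: "ebcdaaeee"
Checking substrings for palindromes:
  [6:9] "eee" (len 3) => palindrome
  [4:6] "aa" (len 2) => palindrome
  [6:8] "ee" (len 2) => palindrome
  [7:9] "ee" (len 2) => palindrome
Longest palindromic substring: "eee" with length 3

3


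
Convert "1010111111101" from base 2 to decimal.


Input: "1010111111101" in base 2
Positional expansion:
  Digit '1' (value 1) x 2^12 = 4096
  Digit '0' (value 0) x 2^11 = 0
  Digit '1' (value 1) x 2^10 = 1024
  Digit '0' (value 0) x 2^9 = 0
  Digit '1' (value 1) x 2^8 = 256
  Digit '1' (value 1) x 2^7 = 128
  Digit '1' (value 1) x 2^6 = 64
  Digit '1' (value 1) x 2^5 = 32
  Digit '1' (value 1) x 2^4 = 16
  Digit '1' (value 1) x 2^3 = 8
  Digit '1' (value 1) x 2^2 = 4
  Digit '0' (value 0) x 2^1 = 0
  Digit '1' (value 1) x 2^0 = 1
Sum = 5629

5629


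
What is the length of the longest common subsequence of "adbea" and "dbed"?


LCS of "adbea" and "dbed"
DP table:
           d    b    e    d
      0    0    0    0    0
  a   0    0    0    0    0
  d   0    1    1    1    1
  b   0    1    2    2    2
  e   0    1    2    3    3
  a   0    1    2    3    3
LCS length = dp[5][4] = 3

3


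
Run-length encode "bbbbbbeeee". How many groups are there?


Input: bbbbbbeeee
Scanning for consecutive runs:
  Group 1: 'b' x 6 (positions 0-5)
  Group 2: 'e' x 4 (positions 6-9)
Total groups: 2

2


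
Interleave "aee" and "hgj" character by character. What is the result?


Interleaving "aee" and "hgj":
  Position 0: 'a' from first, 'h' from second => "ah"
  Position 1: 'e' from first, 'g' from second => "eg"
  Position 2: 'e' from first, 'j' from second => "ej"
Result: ahegej

ahegej


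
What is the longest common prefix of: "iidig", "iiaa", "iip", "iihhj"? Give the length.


Words: iidig, iiaa, iip, iihhj
  Position 0: all 'i' => match
  Position 1: all 'i' => match
  Position 2: ('d', 'a', 'p', 'h') => mismatch, stop
LCP = "ii" (length 2)

2


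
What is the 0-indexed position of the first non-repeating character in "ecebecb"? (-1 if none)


Input: ecebecb
Character frequencies:
  'b': 2
  'c': 2
  'e': 3
Scanning left to right for freq == 1:
  Position 0 ('e'): freq=3, skip
  Position 1 ('c'): freq=2, skip
  Position 2 ('e'): freq=3, skip
  Position 3 ('b'): freq=2, skip
  Position 4 ('e'): freq=3, skip
  Position 5 ('c'): freq=2, skip
  Position 6 ('b'): freq=2, skip
  No unique character found => answer = -1

-1


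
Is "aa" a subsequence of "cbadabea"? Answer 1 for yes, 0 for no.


Check if "aa" is a subsequence of "cbadabea"
Greedy scan:
  Position 0 ('c'): no match needed
  Position 1 ('b'): no match needed
  Position 2 ('a'): matches sub[0] = 'a'
  Position 3 ('d'): no match needed
  Position 4 ('a'): matches sub[1] = 'a'
  Position 5 ('b'): no match needed
  Position 6 ('e'): no match needed
  Position 7 ('a'): no match needed
All 2 characters matched => is a subsequence

1


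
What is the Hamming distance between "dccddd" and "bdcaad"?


Comparing "dccddd" and "bdcaad" position by position:
  Position 0: 'd' vs 'b' => differ
  Position 1: 'c' vs 'd' => differ
  Position 2: 'c' vs 'c' => same
  Position 3: 'd' vs 'a' => differ
  Position 4: 'd' vs 'a' => differ
  Position 5: 'd' vs 'd' => same
Total differences (Hamming distance): 4

4


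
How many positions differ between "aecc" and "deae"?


Comparing "aecc" and "deae" position by position:
  Position 0: 'a' vs 'd' => DIFFER
  Position 1: 'e' vs 'e' => same
  Position 2: 'c' vs 'a' => DIFFER
  Position 3: 'c' vs 'e' => DIFFER
Positions that differ: 3

3


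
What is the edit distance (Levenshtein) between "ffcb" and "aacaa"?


Computing edit distance: "ffcb" -> "aacaa"
DP table:
           a    a    c    a    a
      0    1    2    3    4    5
  f   1    1    2    3    4    5
  f   2    2    2    3    4    5
  c   3    3    3    2    3    4
  b   4    4    4    3    3    4
Edit distance = dp[4][5] = 4

4


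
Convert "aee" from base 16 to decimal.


Input: "aee" in base 16
Positional expansion:
  Digit 'a' (value 10) x 16^2 = 2560
  Digit 'e' (value 14) x 16^1 = 224
  Digit 'e' (value 14) x 16^0 = 14
Sum = 2798

2798


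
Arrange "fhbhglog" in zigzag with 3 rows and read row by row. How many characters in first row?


Zigzag "fhbhglog" into 3 rows:
Placing characters:
  'f' => row 0
  'h' => row 1
  'b' => row 2
  'h' => row 1
  'g' => row 0
  'l' => row 1
  'o' => row 2
  'g' => row 1
Rows:
  Row 0: "fg"
  Row 1: "hhlg"
  Row 2: "bo"
First row length: 2

2


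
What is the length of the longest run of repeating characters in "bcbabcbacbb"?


Input: "bcbabcbacbb"
Scanning for longest run:
  Position 1 ('c'): new char, reset run to 1
  Position 2 ('b'): new char, reset run to 1
  Position 3 ('a'): new char, reset run to 1
  Position 4 ('b'): new char, reset run to 1
  Position 5 ('c'): new char, reset run to 1
  Position 6 ('b'): new char, reset run to 1
  Position 7 ('a'): new char, reset run to 1
  Position 8 ('c'): new char, reset run to 1
  Position 9 ('b'): new char, reset run to 1
  Position 10 ('b'): continues run of 'b', length=2
Longest run: 'b' with length 2

2


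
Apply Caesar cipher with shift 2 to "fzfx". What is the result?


Caesar cipher: shift "fzfx" by 2
  'f' (pos 5) + 2 = pos 7 = 'h'
  'z' (pos 25) + 2 = pos 1 = 'b'
  'f' (pos 5) + 2 = pos 7 = 'h'
  'x' (pos 23) + 2 = pos 25 = 'z'
Result: hbhz

hbhz


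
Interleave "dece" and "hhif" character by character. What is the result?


Interleaving "dece" and "hhif":
  Position 0: 'd' from first, 'h' from second => "dh"
  Position 1: 'e' from first, 'h' from second => "eh"
  Position 2: 'c' from first, 'i' from second => "ci"
  Position 3: 'e' from first, 'f' from second => "ef"
Result: dhehcief

dhehcief


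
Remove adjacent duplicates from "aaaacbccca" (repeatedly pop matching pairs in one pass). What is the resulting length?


Input: aaaacbccca
Stack-based adjacent duplicate removal:
  Read 'a': push. Stack: a
  Read 'a': matches stack top 'a' => pop. Stack: (empty)
  Read 'a': push. Stack: a
  Read 'a': matches stack top 'a' => pop. Stack: (empty)
  Read 'c': push. Stack: c
  Read 'b': push. Stack: cb
  Read 'c': push. Stack: cbc
  Read 'c': matches stack top 'c' => pop. Stack: cb
  Read 'c': push. Stack: cbc
  Read 'a': push. Stack: cbca
Final stack: "cbca" (length 4)

4


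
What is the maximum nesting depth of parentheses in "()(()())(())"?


Input: "()(()())(())"
Tracking depth:
  Position 0 '(': depth becomes 1
  Position 1 ')': depth becomes 0
  Position 2 '(': depth becomes 1
  Position 3 '(': depth becomes 2
  Position 4 ')': depth becomes 1
  Position 5 '(': depth becomes 2
  Position 6 ')': depth becomes 1
  Position 7 ')': depth becomes 0
  Position 8 '(': depth becomes 1
  Position 9 '(': depth becomes 2
  Position 10 ')': depth becomes 1
  Position 11 ')': depth becomes 0
Maximum depth reached: 2

2


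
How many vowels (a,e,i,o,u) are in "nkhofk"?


Input: nkhofk
Checking each character:
  'n' at position 0: consonant
  'k' at position 1: consonant
  'h' at position 2: consonant
  'o' at position 3: vowel (running total: 1)
  'f' at position 4: consonant
  'k' at position 5: consonant
Total vowels: 1

1


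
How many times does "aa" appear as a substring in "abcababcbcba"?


Searching for "aa" in "abcababcbcba"
Scanning each position:
  Position 0: "ab" => no
  Position 1: "bc" => no
  Position 2: "ca" => no
  Position 3: "ab" => no
  Position 4: "ba" => no
  Position 5: "ab" => no
  Position 6: "bc" => no
  Position 7: "cb" => no
  Position 8: "bc" => no
  Position 9: "cb" => no
  Position 10: "ba" => no
Total occurrences: 0

0


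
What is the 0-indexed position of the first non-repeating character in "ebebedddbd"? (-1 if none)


Input: ebebedddbd
Character frequencies:
  'b': 3
  'd': 4
  'e': 3
Scanning left to right for freq == 1:
  Position 0 ('e'): freq=3, skip
  Position 1 ('b'): freq=3, skip
  Position 2 ('e'): freq=3, skip
  Position 3 ('b'): freq=3, skip
  Position 4 ('e'): freq=3, skip
  Position 5 ('d'): freq=4, skip
  Position 6 ('d'): freq=4, skip
  Position 7 ('d'): freq=4, skip
  Position 8 ('b'): freq=3, skip
  Position 9 ('d'): freq=4, skip
  No unique character found => answer = -1

-1


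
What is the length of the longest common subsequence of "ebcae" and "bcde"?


LCS of "ebcae" and "bcde"
DP table:
           b    c    d    e
      0    0    0    0    0
  e   0    0    0    0    1
  b   0    1    1    1    1
  c   0    1    2    2    2
  a   0    1    2    2    2
  e   0    1    2    2    3
LCS length = dp[5][4] = 3

3


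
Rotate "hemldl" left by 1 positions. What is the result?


Input: "hemldl", rotate left by 1
First 1 characters: "h"
Remaining characters: "emldl"
Concatenate remaining + first: "emldl" + "h" = "emldlh"

emldlh


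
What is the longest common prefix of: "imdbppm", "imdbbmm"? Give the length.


Words: imdbppm, imdbbmm
  Position 0: all 'i' => match
  Position 1: all 'm' => match
  Position 2: all 'd' => match
  Position 3: all 'b' => match
  Position 4: ('p', 'b') => mismatch, stop
LCP = "imdb" (length 4)

4


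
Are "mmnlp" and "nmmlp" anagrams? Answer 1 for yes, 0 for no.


Strings: "mmnlp", "nmmlp"
Sorted first:  lmmnp
Sorted second: lmmnp
Sorted forms match => anagrams

1


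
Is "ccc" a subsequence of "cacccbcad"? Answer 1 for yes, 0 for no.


Check if "ccc" is a subsequence of "cacccbcad"
Greedy scan:
  Position 0 ('c'): matches sub[0] = 'c'
  Position 1 ('a'): no match needed
  Position 2 ('c'): matches sub[1] = 'c'
  Position 3 ('c'): matches sub[2] = 'c'
  Position 4 ('c'): no match needed
  Position 5 ('b'): no match needed
  Position 6 ('c'): no match needed
  Position 7 ('a'): no match needed
  Position 8 ('d'): no match needed
All 3 characters matched => is a subsequence

1


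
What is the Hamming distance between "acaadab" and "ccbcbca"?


Comparing "acaadab" and "ccbcbca" position by position:
  Position 0: 'a' vs 'c' => differ
  Position 1: 'c' vs 'c' => same
  Position 2: 'a' vs 'b' => differ
  Position 3: 'a' vs 'c' => differ
  Position 4: 'd' vs 'b' => differ
  Position 5: 'a' vs 'c' => differ
  Position 6: 'b' vs 'a' => differ
Total differences (Hamming distance): 6

6


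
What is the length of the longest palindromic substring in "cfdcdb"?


Input: "cfdcdb"
Checking substrings for palindromes:
  [2:5] "dcd" (len 3) => palindrome
Longest palindromic substring: "dcd" with length 3

3


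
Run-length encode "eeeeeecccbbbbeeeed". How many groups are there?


Input: eeeeeecccbbbbeeeed
Scanning for consecutive runs:
  Group 1: 'e' x 6 (positions 0-5)
  Group 2: 'c' x 3 (positions 6-8)
  Group 3: 'b' x 4 (positions 9-12)
  Group 4: 'e' x 4 (positions 13-16)
  Group 5: 'd' x 1 (positions 17-17)
Total groups: 5

5


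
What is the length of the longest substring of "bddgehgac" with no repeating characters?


Input: "bddgehgac"
Sliding window (track last position of each char):
  Position 0 ('b'): window [0,0] length 1 -- new best
  Position 1 ('d'): window [0,1] length 2 -- new best
  Position 2 ('d'): repeat (last at 1), move window start to 2
  Position 2 ('d'): window [2,2] length 1
  Position 3 ('g'): window [2,3] length 2
  Position 4 ('e'): window [2,4] length 3 -- new best
  Position 5 ('h'): window [2,5] length 4 -- new best
  Position 6 ('g'): repeat (last at 3), move window start to 4
  Position 6 ('g'): window [4,6] length 3
  Position 7 ('a'): window [4,7] length 4
  Position 8 ('c'): window [4,8] length 5 -- new best
Longest substring with no repeats: "ehgac" with length 5

5


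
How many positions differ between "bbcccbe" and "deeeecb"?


Comparing "bbcccbe" and "deeeecb" position by position:
  Position 0: 'b' vs 'd' => DIFFER
  Position 1: 'b' vs 'e' => DIFFER
  Position 2: 'c' vs 'e' => DIFFER
  Position 3: 'c' vs 'e' => DIFFER
  Position 4: 'c' vs 'e' => DIFFER
  Position 5: 'b' vs 'c' => DIFFER
  Position 6: 'e' vs 'b' => DIFFER
Positions that differ: 7

7


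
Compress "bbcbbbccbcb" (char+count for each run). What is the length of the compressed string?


Input: bbcbbbccbcb
Runs:
  'b' x 2 => "b2"
  'c' x 1 => "c1"
  'b' x 3 => "b3"
  'c' x 2 => "c2"
  'b' x 1 => "b1"
  'c' x 1 => "c1"
  'b' x 1 => "b1"
Compressed: "b2c1b3c2b1c1b1"
Compressed length: 14

14


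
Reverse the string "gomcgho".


Input: gomcgho
Reading characters right to left:
  Position 6: 'o'
  Position 5: 'h'
  Position 4: 'g'
  Position 3: 'c'
  Position 2: 'm'
  Position 1: 'o'
  Position 0: 'g'
Reversed: ohgcmog

ohgcmog


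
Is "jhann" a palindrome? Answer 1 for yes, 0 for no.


Input: jhann
Reversed: nnahj
  Compare pos 0 ('j') with pos 4 ('n'): MISMATCH
  Compare pos 1 ('h') with pos 3 ('n'): MISMATCH
Result: not a palindrome

0


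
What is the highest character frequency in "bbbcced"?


Input: bbbcced
Character counts:
  'b': 3
  'c': 2
  'd': 1
  'e': 1
Maximum frequency: 3

3


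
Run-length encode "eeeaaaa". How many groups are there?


Input: eeeaaaa
Scanning for consecutive runs:
  Group 1: 'e' x 3 (positions 0-2)
  Group 2: 'a' x 4 (positions 3-6)
Total groups: 2

2


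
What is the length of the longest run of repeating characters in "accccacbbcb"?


Input: "accccacbbcb"
Scanning for longest run:
  Position 1 ('c'): new char, reset run to 1
  Position 2 ('c'): continues run of 'c', length=2
  Position 3 ('c'): continues run of 'c', length=3
  Position 4 ('c'): continues run of 'c', length=4
  Position 5 ('a'): new char, reset run to 1
  Position 6 ('c'): new char, reset run to 1
  Position 7 ('b'): new char, reset run to 1
  Position 8 ('b'): continues run of 'b', length=2
  Position 9 ('c'): new char, reset run to 1
  Position 10 ('b'): new char, reset run to 1
Longest run: 'c' with length 4

4


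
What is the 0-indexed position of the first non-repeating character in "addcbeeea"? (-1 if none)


Input: addcbeeea
Character frequencies:
  'a': 2
  'b': 1
  'c': 1
  'd': 2
  'e': 3
Scanning left to right for freq == 1:
  Position 0 ('a'): freq=2, skip
  Position 1 ('d'): freq=2, skip
  Position 2 ('d'): freq=2, skip
  Position 3 ('c'): unique! => answer = 3

3


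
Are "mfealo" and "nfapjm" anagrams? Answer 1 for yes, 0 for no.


Strings: "mfealo", "nfapjm"
Sorted first:  aeflmo
Sorted second: afjmnp
Differ at position 1: 'e' vs 'f' => not anagrams

0


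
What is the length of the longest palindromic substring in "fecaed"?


Input: "fecaed"
Checking substrings for palindromes:
  No multi-char palindromic substrings found
Longest palindromic substring: "f" with length 1

1


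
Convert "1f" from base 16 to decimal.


Input: "1f" in base 16
Positional expansion:
  Digit '1' (value 1) x 16^1 = 16
  Digit 'f' (value 15) x 16^0 = 15
Sum = 31

31


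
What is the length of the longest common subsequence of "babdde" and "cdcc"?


LCS of "babdde" and "cdcc"
DP table:
           c    d    c    c
      0    0    0    0    0
  b   0    0    0    0    0
  a   0    0    0    0    0
  b   0    0    0    0    0
  d   0    0    1    1    1
  d   0    0    1    1    1
  e   0    0    1    1    1
LCS length = dp[6][4] = 1

1


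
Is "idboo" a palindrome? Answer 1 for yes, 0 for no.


Input: idboo
Reversed: oobdi
  Compare pos 0 ('i') with pos 4 ('o'): MISMATCH
  Compare pos 1 ('d') with pos 3 ('o'): MISMATCH
Result: not a palindrome

0


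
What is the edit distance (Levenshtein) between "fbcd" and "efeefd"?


Computing edit distance: "fbcd" -> "efeefd"
DP table:
           e    f    e    e    f    d
      0    1    2    3    4    5    6
  f   1    1    1    2    3    4    5
  b   2    2    2    2    3    4    5
  c   3    3    3    3    3    4    5
  d   4    4    4    4    4    4    4
Edit distance = dp[4][6] = 4

4


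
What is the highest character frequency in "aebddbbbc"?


Input: aebddbbbc
Character counts:
  'a': 1
  'b': 4
  'c': 1
  'd': 2
  'e': 1
Maximum frequency: 4

4


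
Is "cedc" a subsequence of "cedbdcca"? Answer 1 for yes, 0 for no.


Check if "cedc" is a subsequence of "cedbdcca"
Greedy scan:
  Position 0 ('c'): matches sub[0] = 'c'
  Position 1 ('e'): matches sub[1] = 'e'
  Position 2 ('d'): matches sub[2] = 'd'
  Position 3 ('b'): no match needed
  Position 4 ('d'): no match needed
  Position 5 ('c'): matches sub[3] = 'c'
  Position 6 ('c'): no match needed
  Position 7 ('a'): no match needed
All 4 characters matched => is a subsequence

1


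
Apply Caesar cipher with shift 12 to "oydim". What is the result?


Caesar cipher: shift "oydim" by 12
  'o' (pos 14) + 12 = pos 0 = 'a'
  'y' (pos 24) + 12 = pos 10 = 'k'
  'd' (pos 3) + 12 = pos 15 = 'p'
  'i' (pos 8) + 12 = pos 20 = 'u'
  'm' (pos 12) + 12 = pos 24 = 'y'
Result: akpuy

akpuy


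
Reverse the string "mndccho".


Input: mndccho
Reading characters right to left:
  Position 6: 'o'
  Position 5: 'h'
  Position 4: 'c'
  Position 3: 'c'
  Position 2: 'd'
  Position 1: 'n'
  Position 0: 'm'
Reversed: ohccdnm

ohccdnm


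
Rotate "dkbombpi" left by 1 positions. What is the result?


Input: "dkbombpi", rotate left by 1
First 1 characters: "d"
Remaining characters: "kbombpi"
Concatenate remaining + first: "kbombpi" + "d" = "kbombpid"

kbombpid
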